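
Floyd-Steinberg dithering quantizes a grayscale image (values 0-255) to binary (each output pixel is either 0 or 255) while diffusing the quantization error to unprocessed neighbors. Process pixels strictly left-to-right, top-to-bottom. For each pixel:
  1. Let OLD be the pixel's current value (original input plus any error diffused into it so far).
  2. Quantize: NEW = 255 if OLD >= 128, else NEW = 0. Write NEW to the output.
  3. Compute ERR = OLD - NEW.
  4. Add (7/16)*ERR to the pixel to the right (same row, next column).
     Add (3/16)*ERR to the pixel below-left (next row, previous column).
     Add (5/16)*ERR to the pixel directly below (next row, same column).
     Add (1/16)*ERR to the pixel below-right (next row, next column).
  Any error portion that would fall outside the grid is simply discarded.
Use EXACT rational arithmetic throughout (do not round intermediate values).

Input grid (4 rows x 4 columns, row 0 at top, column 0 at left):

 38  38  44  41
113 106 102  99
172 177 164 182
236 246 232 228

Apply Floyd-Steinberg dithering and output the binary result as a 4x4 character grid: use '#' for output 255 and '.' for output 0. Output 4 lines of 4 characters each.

Answer: ....
#.#.
##.#
####

Derivation:
(0,0): OLD=38 → NEW=0, ERR=38
(0,1): OLD=437/8 → NEW=0, ERR=437/8
(0,2): OLD=8691/128 → NEW=0, ERR=8691/128
(0,3): OLD=144805/2048 → NEW=0, ERR=144805/2048
(1,0): OLD=17295/128 → NEW=255, ERR=-15345/128
(1,1): OLD=87785/1024 → NEW=0, ERR=87785/1024
(1,2): OLD=5812893/32768 → NEW=255, ERR=-2542947/32768
(1,3): OLD=47913179/524288 → NEW=0, ERR=47913179/524288
(2,0): OLD=2467603/16384 → NEW=255, ERR=-1710317/16384
(2,1): OLD=71342977/524288 → NEW=255, ERR=-62350463/524288
(2,2): OLD=115566021/1048576 → NEW=0, ERR=115566021/1048576
(2,3): OLD=4260172945/16777216 → NEW=255, ERR=-18017135/16777216
(3,0): OLD=1519009379/8388608 → NEW=255, ERR=-620085661/8388608
(3,1): OLD=25586826621/134217728 → NEW=255, ERR=-8638694019/134217728
(3,2): OLD=495313471875/2147483648 → NEW=255, ERR=-52294858365/2147483648
(3,3): OLD=7693104583957/34359738368 → NEW=255, ERR=-1068628699883/34359738368
Row 0: ....
Row 1: #.#.
Row 2: ##.#
Row 3: ####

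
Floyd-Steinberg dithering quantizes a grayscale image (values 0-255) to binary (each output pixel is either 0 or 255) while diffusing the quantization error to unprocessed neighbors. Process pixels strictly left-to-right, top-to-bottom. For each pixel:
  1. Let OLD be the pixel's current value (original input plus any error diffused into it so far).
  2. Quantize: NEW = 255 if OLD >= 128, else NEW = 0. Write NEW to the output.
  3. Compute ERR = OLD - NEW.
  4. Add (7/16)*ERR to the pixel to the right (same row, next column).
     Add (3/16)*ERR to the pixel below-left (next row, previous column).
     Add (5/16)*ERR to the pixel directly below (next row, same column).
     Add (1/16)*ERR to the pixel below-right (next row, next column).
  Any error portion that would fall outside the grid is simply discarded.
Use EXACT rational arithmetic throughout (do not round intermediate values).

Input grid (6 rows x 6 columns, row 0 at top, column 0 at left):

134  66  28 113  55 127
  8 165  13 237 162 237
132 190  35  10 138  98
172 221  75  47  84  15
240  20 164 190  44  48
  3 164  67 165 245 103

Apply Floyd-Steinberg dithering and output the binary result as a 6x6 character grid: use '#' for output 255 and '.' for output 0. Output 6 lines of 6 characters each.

Answer: #....#
.#.###
.#...#
##..#.
#.##..
.#..#.

Derivation:
(0,0): OLD=134 → NEW=255, ERR=-121
(0,1): OLD=209/16 → NEW=0, ERR=209/16
(0,2): OLD=8631/256 → NEW=0, ERR=8631/256
(0,3): OLD=523265/4096 → NEW=0, ERR=523265/4096
(0,4): OLD=7267335/65536 → NEW=0, ERR=7267335/65536
(0,5): OLD=184040497/1048576 → NEW=255, ERR=-83346383/1048576
(1,0): OLD=-7005/256 → NEW=0, ERR=-7005/256
(1,1): OLD=319221/2048 → NEW=255, ERR=-203019/2048
(1,2): OLD=323481/65536 → NEW=0, ERR=323481/65536
(1,3): OLD=79162405/262144 → NEW=255, ERR=12315685/262144
(1,4): OLD=3528051663/16777216 → NEW=255, ERR=-750138417/16777216
(1,5): OLD=53560961273/268435456 → NEW=255, ERR=-14890080007/268435456
(2,0): OLD=3436119/32768 → NEW=0, ERR=3436119/32768
(2,1): OLD=214029229/1048576 → NEW=255, ERR=-53357651/1048576
(2,2): OLD=283419975/16777216 → NEW=0, ERR=283419975/16777216
(2,3): OLD=3220854735/134217728 → NEW=0, ERR=3220854735/134217728
(2,4): OLD=545727401197/4294967296 → NEW=0, ERR=545727401197/4294967296
(2,5): OLD=9171358693195/68719476736 → NEW=255, ERR=-8352107874485/68719476736
(3,0): OLD=3275387239/16777216 → NEW=255, ERR=-1002802841/16777216
(3,1): OLD=25322778331/134217728 → NEW=255, ERR=-8902742309/134217728
(3,2): OLD=56455830657/1073741824 → NEW=0, ERR=56455830657/1073741824
(3,3): OLD=7035653139779/68719476736 → NEW=0, ERR=7035653139779/68719476736
(3,4): OLD=80929747404131/549755813888 → NEW=255, ERR=-59257985137309/549755813888
(3,5): OLD=-547095708254227/8796093022208 → NEW=0, ERR=-547095708254227/8796093022208
(4,0): OLD=448575734953/2147483648 → NEW=255, ERR=-99032595287/2147483648
(4,1): OLD=-507876564075/34359738368 → NEW=0, ERR=-507876564075/34359738368
(4,2): OLD=207824256225583/1099511627776 → NEW=255, ERR=-72551208857297/1099511627776
(4,3): OLD=3099771997389195/17592186044416 → NEW=255, ERR=-1386235443936885/17592186044416
(4,4): OLD=-8281473800000709/281474976710656 → NEW=0, ERR=-8281473800000709/281474976710656
(4,5): OLD=40327063802800317/4503599627370496 → NEW=0, ERR=40327063802800317/4503599627370496
(5,0): OLD=-7796969873521/549755813888 → NEW=0, ERR=-7796969873521/549755813888
(5,1): OLD=2426342367444095/17592186044416 → NEW=255, ERR=-2059665073881985/17592186044416
(5,2): OLD=-2890833959380379/140737488355328 → NEW=0, ERR=-2890833959380379/140737488355328
(5,3): OLD=548305896702385575/4503599627370496 → NEW=0, ERR=548305896702385575/4503599627370496
(5,4): OLD=2574479853746193127/9007199254740992 → NEW=255, ERR=277644043787240167/9007199254740992
(5,5): OLD=16925636154751816467/144115188075855872 → NEW=0, ERR=16925636154751816467/144115188075855872
Row 0: #....#
Row 1: .#.###
Row 2: .#...#
Row 3: ##..#.
Row 4: #.##..
Row 5: .#..#.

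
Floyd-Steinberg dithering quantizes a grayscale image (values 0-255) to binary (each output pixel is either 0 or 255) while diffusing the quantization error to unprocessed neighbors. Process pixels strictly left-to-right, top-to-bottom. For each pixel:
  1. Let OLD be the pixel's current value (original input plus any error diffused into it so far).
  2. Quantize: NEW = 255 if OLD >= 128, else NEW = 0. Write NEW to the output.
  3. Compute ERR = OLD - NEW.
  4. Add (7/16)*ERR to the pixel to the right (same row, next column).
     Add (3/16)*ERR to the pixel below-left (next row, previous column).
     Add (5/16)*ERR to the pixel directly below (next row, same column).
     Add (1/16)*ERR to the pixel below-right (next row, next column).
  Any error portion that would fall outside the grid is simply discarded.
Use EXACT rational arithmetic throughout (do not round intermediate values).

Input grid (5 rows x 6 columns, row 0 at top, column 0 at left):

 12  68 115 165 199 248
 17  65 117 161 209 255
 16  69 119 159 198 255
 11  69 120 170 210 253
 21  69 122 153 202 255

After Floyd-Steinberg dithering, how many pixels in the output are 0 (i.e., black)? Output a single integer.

Answer: 14

Derivation:
(0,0): OLD=12 → NEW=0, ERR=12
(0,1): OLD=293/4 → NEW=0, ERR=293/4
(0,2): OLD=9411/64 → NEW=255, ERR=-6909/64
(0,3): OLD=120597/1024 → NEW=0, ERR=120597/1024
(0,4): OLD=4104595/16384 → NEW=255, ERR=-73325/16384
(0,5): OLD=64498437/262144 → NEW=255, ERR=-2348283/262144
(1,0): OLD=2207/64 → NEW=0, ERR=2207/64
(1,1): OLD=42745/512 → NEW=0, ERR=42745/512
(1,2): OLD=2399437/16384 → NEW=255, ERR=-1778483/16384
(1,3): OLD=9353721/65536 → NEW=255, ERR=-7357959/65536
(1,4): OLD=688548667/4194304 → NEW=255, ERR=-380998853/4194304
(1,5): OLD=14239134509/67108864 → NEW=255, ERR=-2873625811/67108864
(2,0): OLD=347587/8192 → NEW=0, ERR=347587/8192
(2,1): OLD=25022897/262144 → NEW=0, ERR=25022897/262144
(2,2): OLD=465593747/4194304 → NEW=0, ERR=465593747/4194304
(2,3): OLD=4988315259/33554432 → NEW=255, ERR=-3568064901/33554432
(2,4): OLD=116012636849/1073741824 → NEW=0, ERR=116012636849/1073741824
(2,5): OLD=4865529328615/17179869184 → NEW=255, ERR=484662686695/17179869184
(3,0): OLD=176819955/4194304 → NEW=0, ERR=176819955/4194304
(3,1): OLD=4722414423/33554432 → NEW=255, ERR=-3833965737/33554432
(3,2): OLD=24354617637/268435456 → NEW=0, ERR=24354617637/268435456
(3,3): OLD=3498846580735/17179869184 → NEW=255, ERR=-882020061185/17179869184
(3,4): OLD=30229184904319/137438953472 → NEW=255, ERR=-4817748231041/137438953472
(3,5): OLD=556864771021841/2199023255552 → NEW=255, ERR=-3886159143919/2199023255552
(4,0): OLD=6845190141/536870912 → NEW=0, ERR=6845190141/536870912
(4,1): OLD=502665218937/8589934592 → NEW=0, ERR=502665218937/8589934592
(4,2): OLD=43756844715227/274877906944 → NEW=255, ERR=-26337021555493/274877906944
(4,3): OLD=414012999489703/4398046511104 → NEW=0, ERR=414012999489703/4398046511104
(4,4): OLD=16092623512822615/70368744177664 → NEW=255, ERR=-1851406252481705/70368744177664
(4,5): OLD=271056159920177153/1125899906842624 → NEW=255, ERR=-16048316324691967/1125899906842624
Output grid:
  Row 0: ..#.##  (3 black, running=3)
  Row 1: ..####  (2 black, running=5)
  Row 2: ...#.#  (4 black, running=9)
  Row 3: .#.###  (2 black, running=11)
  Row 4: ..#.##  (3 black, running=14)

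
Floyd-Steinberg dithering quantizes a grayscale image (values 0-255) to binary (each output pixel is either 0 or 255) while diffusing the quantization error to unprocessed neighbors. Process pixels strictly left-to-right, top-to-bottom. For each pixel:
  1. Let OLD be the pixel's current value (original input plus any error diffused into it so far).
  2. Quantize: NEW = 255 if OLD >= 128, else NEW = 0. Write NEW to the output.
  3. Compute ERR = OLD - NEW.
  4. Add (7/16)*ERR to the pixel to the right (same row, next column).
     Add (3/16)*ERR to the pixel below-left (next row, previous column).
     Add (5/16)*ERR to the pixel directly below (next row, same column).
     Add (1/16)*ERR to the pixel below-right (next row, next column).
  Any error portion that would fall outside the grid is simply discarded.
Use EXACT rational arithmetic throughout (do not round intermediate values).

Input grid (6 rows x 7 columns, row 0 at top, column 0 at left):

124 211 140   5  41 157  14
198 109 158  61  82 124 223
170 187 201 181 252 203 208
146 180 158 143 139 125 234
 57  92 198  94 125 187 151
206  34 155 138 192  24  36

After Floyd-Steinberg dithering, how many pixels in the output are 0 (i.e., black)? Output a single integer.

(0,0): OLD=124 → NEW=0, ERR=124
(0,1): OLD=1061/4 → NEW=255, ERR=41/4
(0,2): OLD=9247/64 → NEW=255, ERR=-7073/64
(0,3): OLD=-44391/1024 → NEW=0, ERR=-44391/1024
(0,4): OLD=361007/16384 → NEW=0, ERR=361007/16384
(0,5): OLD=43683657/262144 → NEW=255, ERR=-23163063/262144
(0,6): OLD=-103421185/4194304 → NEW=0, ERR=-103421185/4194304
(1,0): OLD=15275/64 → NEW=255, ERR=-1045/64
(1,1): OLD=47149/512 → NEW=0, ERR=47149/512
(1,2): OLD=2560241/16384 → NEW=255, ERR=-1617679/16384
(1,3): OLD=97021/65536 → NEW=0, ERR=97021/65536
(1,4): OLD=294676791/4194304 → NEW=0, ERR=294676791/4194304
(1,5): OLD=4156672935/33554432 → NEW=0, ERR=4156672935/33554432
(1,6): OLD=141717204457/536870912 → NEW=255, ERR=4815121897/536870912
(2,0): OLD=1492287/8192 → NEW=255, ERR=-596673/8192
(2,1): OLD=43090789/262144 → NEW=255, ERR=-23755931/262144
(2,2): OLD=572653807/4194304 → NEW=255, ERR=-496893713/4194304
(2,3): OLD=4584699831/33554432 → NEW=255, ERR=-3971680329/33554432
(2,4): OLD=65898236359/268435456 → NEW=255, ERR=-2552804921/268435456
(2,5): OLD=2092715283021/8589934592 → NEW=255, ERR=-97718037939/8589934592
(2,6): OLD=29352594079723/137438953472 → NEW=255, ERR=-5694339055637/137438953472
(3,0): OLD=445632911/4194304 → NEW=0, ERR=445632911/4194304
(3,1): OLD=5751186851/33554432 → NEW=255, ERR=-2805193309/33554432
(3,2): OLD=15178851129/268435456 → NEW=0, ERR=15178851129/268435456
(3,3): OLD=130526363919/1073741824 → NEW=0, ERR=130526363919/1073741824
(3,4): OLD=24695137846671/137438953472 → NEW=255, ERR=-10351795288689/137438953472
(3,5): OLD=88103921800797/1099511627776 → NEW=0, ERR=88103921800797/1099511627776
(3,6): OLD=4493017515917251/17592186044416 → NEW=255, ERR=7010074591171/17592186044416
(4,0): OLD=40011378497/536870912 → NEW=0, ERR=40011378497/536870912
(4,1): OLD=994052286605/8589934592 → NEW=0, ERR=994052286605/8589934592
(4,2): OLD=39014398221283/137438953472 → NEW=255, ERR=3967465085923/137438953472
(4,3): OLD=147366750221745/1099511627776 → NEW=255, ERR=-133008714861135/1099511627776
(4,4): OLD=625930601015971/8796093022208 → NEW=0, ERR=625930601015971/8796093022208
(4,5): OLD=67143163230001347/281474976710656 → NEW=255, ERR=-4632955831215933/281474976710656
(4,6): OLD=670728262862731077/4503599627370496 → NEW=255, ERR=-477689642116745403/4503599627370496
(5,0): OLD=34495491554807/137438953472 → NEW=255, ERR=-551441580553/137438953472
(5,1): OLD=86288095353149/1099511627776 → NEW=0, ERR=86288095353149/1099511627776
(5,2): OLD=1608858327947739/8796093022208 → NEW=255, ERR=-634145392715301/8796093022208
(5,3): OLD=5897058309064871/70368744177664 → NEW=0, ERR=5897058309064871/70368744177664
(5,4): OLD=1082008558773408621/4503599627370496 → NEW=255, ERR=-66409346206067859/4503599627370496
(5,5): OLD=-109356045829769123/36028797018963968 → NEW=0, ERR=-109356045829769123/36028797018963968
(5,6): OLD=286490731049406163/576460752303423488 → NEW=0, ERR=286490731049406163/576460752303423488
Output grid:
  Row 0: .##..#.  (4 black, running=4)
  Row 1: #.#...#  (4 black, running=8)
  Row 2: #######  (0 black, running=8)
  Row 3: .#..#.#  (4 black, running=12)
  Row 4: ..##.##  (3 black, running=15)
  Row 5: #.#.#..  (4 black, running=19)

Answer: 19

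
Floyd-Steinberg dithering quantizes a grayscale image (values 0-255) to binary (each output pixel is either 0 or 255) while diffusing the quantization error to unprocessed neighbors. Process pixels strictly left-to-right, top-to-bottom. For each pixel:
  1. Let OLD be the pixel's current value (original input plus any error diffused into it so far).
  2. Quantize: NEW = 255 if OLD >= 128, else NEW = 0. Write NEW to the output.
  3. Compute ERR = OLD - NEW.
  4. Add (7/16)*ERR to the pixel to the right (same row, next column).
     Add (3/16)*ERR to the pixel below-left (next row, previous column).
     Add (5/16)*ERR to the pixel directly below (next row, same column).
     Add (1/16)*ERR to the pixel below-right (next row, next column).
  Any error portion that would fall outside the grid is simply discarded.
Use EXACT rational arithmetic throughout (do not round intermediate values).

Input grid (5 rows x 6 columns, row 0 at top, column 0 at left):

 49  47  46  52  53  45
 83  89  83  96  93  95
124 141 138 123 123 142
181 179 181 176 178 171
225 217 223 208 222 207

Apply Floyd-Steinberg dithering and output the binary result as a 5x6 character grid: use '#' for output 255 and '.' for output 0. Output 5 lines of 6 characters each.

(0,0): OLD=49 → NEW=0, ERR=49
(0,1): OLD=1095/16 → NEW=0, ERR=1095/16
(0,2): OLD=19441/256 → NEW=0, ERR=19441/256
(0,3): OLD=349079/4096 → NEW=0, ERR=349079/4096
(0,4): OLD=5916961/65536 → NEW=0, ERR=5916961/65536
(0,5): OLD=88604647/1048576 → NEW=0, ERR=88604647/1048576
(1,0): OLD=28453/256 → NEW=0, ERR=28453/256
(1,1): OLD=361091/2048 → NEW=255, ERR=-161149/2048
(1,2): OLD=6066239/65536 → NEW=0, ERR=6066239/65536
(1,3): OLD=48445267/262144 → NEW=255, ERR=-18401453/262144
(1,4): OLD=1873575449/16777216 → NEW=0, ERR=1873575449/16777216
(1,5): OLD=47219510239/268435456 → NEW=255, ERR=-21231531041/268435456
(2,0): OLD=4717905/32768 → NEW=255, ERR=-3637935/32768
(2,1): OLD=96616971/1048576 → NEW=0, ERR=96616971/1048576
(2,2): OLD=3173548001/16777216 → NEW=255, ERR=-1104642079/16777216
(2,3): OLD=13285142553/134217728 → NEW=0, ERR=13285142553/134217728
(2,4): OLD=781621328075/4294967296 → NEW=255, ERR=-313595332405/4294967296
(2,5): OLD=6344111201341/68719476736 → NEW=0, ERR=6344111201341/68719476736
(3,0): OLD=2744457409/16777216 → NEW=255, ERR=-1533732671/16777216
(3,1): OLD=19933313325/134217728 → NEW=255, ERR=-14292207315/134217728
(3,2): OLD=148342902935/1073741824 → NEW=255, ERR=-125461262185/1073741824
(3,3): OLD=9483761003397/68719476736 → NEW=255, ERR=-8039705564283/68719476736
(3,4): OLD=70090915396453/549755813888 → NEW=0, ERR=70090915396453/549755813888
(3,5): OLD=2208392560078539/8796093022208 → NEW=255, ERR=-34611160584501/8796093022208
(4,0): OLD=378957892015/2147483648 → NEW=255, ERR=-168650438225/2147483648
(4,1): OLD=4183048218083/34359738368 → NEW=0, ERR=4183048218083/34359738368
(4,2): OLD=232169437309881/1099511627776 → NEW=255, ERR=-48206027772999/1099511627776
(4,3): OLD=2970629217586173/17592186044416 → NEW=255, ERR=-1515378223739907/17592186044416
(4,4): OLD=60828512139055309/281474976710656 → NEW=255, ERR=-10947606922161971/281474976710656
(4,5): OLD=885960637400022651/4503599627370496 → NEW=255, ERR=-262457267579453829/4503599627370496
Row 0: ......
Row 1: .#.#.#
Row 2: #.#.#.
Row 3: ####.#
Row 4: #.####

Answer: ......
.#.#.#
#.#.#.
####.#
#.####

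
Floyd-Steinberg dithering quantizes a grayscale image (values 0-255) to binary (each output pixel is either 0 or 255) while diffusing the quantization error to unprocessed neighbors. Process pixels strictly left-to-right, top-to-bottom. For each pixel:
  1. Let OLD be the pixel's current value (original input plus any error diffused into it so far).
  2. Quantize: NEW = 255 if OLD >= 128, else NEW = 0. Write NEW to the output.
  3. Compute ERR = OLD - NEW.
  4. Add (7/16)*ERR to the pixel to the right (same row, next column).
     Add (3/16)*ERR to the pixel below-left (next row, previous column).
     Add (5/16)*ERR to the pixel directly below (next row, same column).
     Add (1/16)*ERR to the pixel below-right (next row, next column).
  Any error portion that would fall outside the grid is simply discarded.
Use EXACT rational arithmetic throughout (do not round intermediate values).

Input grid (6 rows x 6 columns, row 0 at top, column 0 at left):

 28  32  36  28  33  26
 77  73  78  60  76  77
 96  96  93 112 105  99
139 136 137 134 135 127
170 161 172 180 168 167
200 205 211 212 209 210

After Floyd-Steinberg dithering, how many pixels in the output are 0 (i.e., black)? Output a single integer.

(0,0): OLD=28 → NEW=0, ERR=28
(0,1): OLD=177/4 → NEW=0, ERR=177/4
(0,2): OLD=3543/64 → NEW=0, ERR=3543/64
(0,3): OLD=53473/1024 → NEW=0, ERR=53473/1024
(0,4): OLD=914983/16384 → NEW=0, ERR=914983/16384
(0,5): OLD=13220625/262144 → NEW=0, ERR=13220625/262144
(1,0): OLD=6019/64 → NEW=0, ERR=6019/64
(1,1): OLD=71733/512 → NEW=255, ERR=-58827/512
(1,2): OLD=943545/16384 → NEW=0, ERR=943545/16384
(1,3): OLD=7565813/65536 → NEW=0, ERR=7565813/65536
(1,4): OLD=657159471/4194304 → NEW=255, ERR=-412388049/4194304
(1,5): OLD=3572551833/67108864 → NEW=0, ERR=3572551833/67108864
(2,0): OLD=850711/8192 → NEW=0, ERR=850711/8192
(2,1): OLD=32034957/262144 → NEW=0, ERR=32034957/262144
(2,2): OLD=750468903/4194304 → NEW=255, ERR=-319078617/4194304
(2,3): OLD=3354042991/33554432 → NEW=0, ERR=3354042991/33554432
(2,4): OLD=145173497485/1073741824 → NEW=255, ERR=-128630667635/1073741824
(2,5): OLD=980625181867/17179869184 → NEW=0, ERR=980625181867/17179869184
(3,0): OLD=815226887/4194304 → NEW=255, ERR=-254320633/4194304
(3,1): OLD=4693842907/33554432 → NEW=255, ERR=-3862537253/33554432
(3,2): OLD=23956506481/268435456 → NEW=0, ERR=23956506481/268435456
(3,3): OLD=3041955401827/17179869184 → NEW=255, ERR=-1338911240093/17179869184
(3,4): OLD=11052415451491/137438953472 → NEW=0, ERR=11052415451491/137438953472
(3,5): OLD=379403143432941/2199023255552 → NEW=255, ERR=-181347786732819/2199023255552
(4,0): OLD=69507617961/536870912 → NEW=255, ERR=-67394464599/536870912
(4,1): OLD=713401234741/8589934592 → NEW=0, ERR=713401234741/8589934592
(4,2): OLD=58938346560847/274877906944 → NEW=255, ERR=-11155519709873/274877906944
(4,3): OLD=697292790167659/4398046511104 → NEW=255, ERR=-424209070163861/4398046511104
(4,4): OLD=9190024005078363/70368744177664 → NEW=255, ERR=-8754005760225957/70368744177664
(4,5): OLD=103390434955048861/1125899906842624 → NEW=0, ERR=103390434955048861/1125899906842624
(5,0): OLD=24236437230703/137438953472 → NEW=255, ERR=-10810495904657/137438953472
(5,1): OLD=796424264665375/4398046511104 → NEW=255, ERR=-325077595666145/4398046511104
(5,2): OLD=5386227248365029/35184372088832 → NEW=255, ERR=-3585787634287131/35184372088832
(5,3): OLD=125435197431102215/1125899906842624 → NEW=0, ERR=125435197431102215/1125899906842624
(5,4): OLD=518038624073071471/2251799813685248 → NEW=255, ERR=-56170328416666769/2251799813685248
(5,5): OLD=7926631240289023883/36028797018963968 → NEW=255, ERR=-1260711999546787957/36028797018963968
Output grid:
  Row 0: ......  (6 black, running=6)
  Row 1: .#..#.  (4 black, running=10)
  Row 2: ..#.#.  (4 black, running=14)
  Row 3: ##.#.#  (2 black, running=16)
  Row 4: #.###.  (2 black, running=18)
  Row 5: ###.##  (1 black, running=19)

Answer: 19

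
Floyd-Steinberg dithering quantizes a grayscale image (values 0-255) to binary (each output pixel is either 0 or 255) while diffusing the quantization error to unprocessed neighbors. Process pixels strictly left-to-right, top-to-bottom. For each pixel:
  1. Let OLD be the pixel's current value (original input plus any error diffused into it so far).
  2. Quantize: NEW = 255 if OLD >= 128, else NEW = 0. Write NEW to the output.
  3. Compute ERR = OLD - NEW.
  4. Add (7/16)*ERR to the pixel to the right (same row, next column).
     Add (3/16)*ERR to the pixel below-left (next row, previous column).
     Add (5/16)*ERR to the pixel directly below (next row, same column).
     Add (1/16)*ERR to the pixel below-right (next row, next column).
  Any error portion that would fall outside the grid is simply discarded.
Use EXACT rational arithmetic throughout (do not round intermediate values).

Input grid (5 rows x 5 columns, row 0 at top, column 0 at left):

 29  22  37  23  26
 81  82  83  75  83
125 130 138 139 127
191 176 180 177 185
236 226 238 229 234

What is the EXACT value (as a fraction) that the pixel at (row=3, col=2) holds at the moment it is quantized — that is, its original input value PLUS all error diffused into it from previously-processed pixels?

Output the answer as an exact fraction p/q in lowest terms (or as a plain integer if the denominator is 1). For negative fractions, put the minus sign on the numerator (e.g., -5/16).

Answer: 472353550083/4294967296

Derivation:
(0,0): OLD=29 → NEW=0, ERR=29
(0,1): OLD=555/16 → NEW=0, ERR=555/16
(0,2): OLD=13357/256 → NEW=0, ERR=13357/256
(0,3): OLD=187707/4096 → NEW=0, ERR=187707/4096
(0,4): OLD=3017885/65536 → NEW=0, ERR=3017885/65536
(1,0): OLD=24721/256 → NEW=0, ERR=24721/256
(1,1): OLD=300407/2048 → NEW=255, ERR=-221833/2048
(1,2): OLD=4107587/65536 → NEW=0, ERR=4107587/65536
(1,3): OLD=33721479/262144 → NEW=255, ERR=-33125241/262144
(1,4): OLD=188621493/4194304 → NEW=0, ERR=188621493/4194304
(2,0): OLD=4419341/32768 → NEW=255, ERR=-3936499/32768
(2,1): OLD=64361951/1048576 → NEW=0, ERR=64361951/1048576
(2,2): OLD=2583315037/16777216 → NEW=255, ERR=-1694875043/16777216
(2,3): OLD=18163326151/268435456 → NEW=0, ERR=18163326151/268435456
(2,4): OLD=699042760625/4294967296 → NEW=255, ERR=-396173899855/4294967296
(3,0): OLD=2767694269/16777216 → NEW=255, ERR=-1510495811/16777216
(3,1): OLD=17360006521/134217728 → NEW=255, ERR=-16865514119/134217728
(3,2): OLD=472353550083/4294967296 → NEW=0, ERR=472353550083/4294967296
Target (3,2): original=180, with diffused error = 472353550083/4294967296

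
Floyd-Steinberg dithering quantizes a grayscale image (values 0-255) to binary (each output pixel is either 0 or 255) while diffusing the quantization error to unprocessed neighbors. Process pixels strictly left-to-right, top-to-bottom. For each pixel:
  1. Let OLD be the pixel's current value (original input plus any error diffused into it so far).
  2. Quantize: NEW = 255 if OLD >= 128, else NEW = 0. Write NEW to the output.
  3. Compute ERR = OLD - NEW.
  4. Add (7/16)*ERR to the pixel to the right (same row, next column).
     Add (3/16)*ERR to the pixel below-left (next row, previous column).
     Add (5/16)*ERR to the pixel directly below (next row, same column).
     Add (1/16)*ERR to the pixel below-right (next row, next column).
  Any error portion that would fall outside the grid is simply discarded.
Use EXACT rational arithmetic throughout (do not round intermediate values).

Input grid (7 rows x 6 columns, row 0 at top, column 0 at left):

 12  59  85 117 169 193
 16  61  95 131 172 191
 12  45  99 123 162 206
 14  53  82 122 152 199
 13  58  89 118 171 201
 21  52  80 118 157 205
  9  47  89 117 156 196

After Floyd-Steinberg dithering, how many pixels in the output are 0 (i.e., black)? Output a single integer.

Answer: 24

Derivation:
(0,0): OLD=12 → NEW=0, ERR=12
(0,1): OLD=257/4 → NEW=0, ERR=257/4
(0,2): OLD=7239/64 → NEW=0, ERR=7239/64
(0,3): OLD=170481/1024 → NEW=255, ERR=-90639/1024
(0,4): OLD=2134423/16384 → NEW=255, ERR=-2043497/16384
(0,5): OLD=36289313/262144 → NEW=255, ERR=-30557407/262144
(1,0): OLD=2035/64 → NEW=0, ERR=2035/64
(1,1): OLD=59877/512 → NEW=0, ERR=59877/512
(1,2): OLD=2767753/16384 → NEW=255, ERR=-1410167/16384
(1,3): OLD=3235317/65536 → NEW=0, ERR=3235317/65536
(1,4): OLD=533653599/4194304 → NEW=0, ERR=533653599/4194304
(1,5): OLD=13585640425/67108864 → NEW=255, ERR=-3527119895/67108864
(2,0): OLD=359335/8192 → NEW=0, ERR=359335/8192
(2,1): OLD=22697949/262144 → NEW=0, ERR=22697949/262144
(2,2): OLD=530789207/4194304 → NEW=0, ERR=530789207/4194304
(2,3): OLD=7122587103/33554432 → NEW=255, ERR=-1433793057/33554432
(2,4): OLD=189296965533/1073741824 → NEW=255, ERR=-84507199587/1073741824
(2,5): OLD=2801948384539/17179869184 → NEW=255, ERR=-1578918257381/17179869184
(3,0): OLD=184307703/4194304 → NEW=0, ERR=184307703/4194304
(3,1): OLD=4219553387/33554432 → NEW=0, ERR=4219553387/33554432
(3,2): OLD=46697907537/268435456 → NEW=255, ERR=-21753133743/268435456
(3,3): OLD=1139809844755/17179869184 → NEW=0, ERR=1139809844755/17179869184
(3,4): OLD=18764338992243/137438953472 → NEW=255, ERR=-16282594143117/137438953472
(3,5): OLD=249653817010653/2199023255552 → NEW=0, ERR=249653817010653/2199023255552
(4,0): OLD=27010290137/536870912 → NEW=0, ERR=27010290137/536870912
(4,1): OLD=917925091781/8589934592 → NEW=0, ERR=917925091781/8589934592
(4,2): OLD=35933923073599/274877906944 → NEW=255, ERR=-34159943197121/274877906944
(4,3): OLD=251063899699291/4398046511104 → NEW=0, ERR=251063899699291/4398046511104
(4,4): OLD=12975001711698059/70368744177664 → NEW=255, ERR=-4969028053606261/70368744177664
(4,5): OLD=223130607420552173/1125899906842624 → NEW=255, ERR=-63973868824316947/1125899906842624
(5,0): OLD=7800816509215/137438953472 → NEW=0, ERR=7800816509215/137438953472
(5,1): OLD=396127303350159/4398046511104 → NEW=0, ERR=396127303350159/4398046511104
(5,2): OLD=3446382273992149/35184372088832 → NEW=0, ERR=3446382273992149/35184372088832
(5,3): OLD=177538623199981239/1125899906842624 → NEW=255, ERR=-109565853044887881/1125899906842624
(5,4): OLD=192016012779502887/2251799813685248 → NEW=0, ERR=192016012779502887/2251799813685248
(5,5): OLD=7931267892385563827/36028797018963968 → NEW=255, ERR=-1256075347450248013/36028797018963968
(6,0): OLD=3069831249123853/70368744177664 → NEW=0, ERR=3069831249123853/70368744177664
(6,1): OLD=130768610330153993/1125899906842624 → NEW=0, ERR=130768610330153993/1125899906842624
(6,2): OLD=710698483504173857/4503599627370496 → NEW=255, ERR=-437719421475302623/4503599627370496
(6,3): OLD=4768618498960704925/72057594037927936 → NEW=0, ERR=4768618498960704925/72057594037927936
(6,4): OLD=229409979576539212189/1152921504606846976 → NEW=255, ERR=-64585004098206766691/1152921504606846976
(6,5): OLD=3060806952710690545963/18446744073709551616 → NEW=255, ERR=-1643112786085245116117/18446744073709551616
Output grid:
  Row 0: ...###  (3 black, running=3)
  Row 1: ..#..#  (4 black, running=7)
  Row 2: ...###  (3 black, running=10)
  Row 3: ..#.#.  (4 black, running=14)
  Row 4: ..#.##  (3 black, running=17)
  Row 5: ...#.#  (4 black, running=21)
  Row 6: ..#.##  (3 black, running=24)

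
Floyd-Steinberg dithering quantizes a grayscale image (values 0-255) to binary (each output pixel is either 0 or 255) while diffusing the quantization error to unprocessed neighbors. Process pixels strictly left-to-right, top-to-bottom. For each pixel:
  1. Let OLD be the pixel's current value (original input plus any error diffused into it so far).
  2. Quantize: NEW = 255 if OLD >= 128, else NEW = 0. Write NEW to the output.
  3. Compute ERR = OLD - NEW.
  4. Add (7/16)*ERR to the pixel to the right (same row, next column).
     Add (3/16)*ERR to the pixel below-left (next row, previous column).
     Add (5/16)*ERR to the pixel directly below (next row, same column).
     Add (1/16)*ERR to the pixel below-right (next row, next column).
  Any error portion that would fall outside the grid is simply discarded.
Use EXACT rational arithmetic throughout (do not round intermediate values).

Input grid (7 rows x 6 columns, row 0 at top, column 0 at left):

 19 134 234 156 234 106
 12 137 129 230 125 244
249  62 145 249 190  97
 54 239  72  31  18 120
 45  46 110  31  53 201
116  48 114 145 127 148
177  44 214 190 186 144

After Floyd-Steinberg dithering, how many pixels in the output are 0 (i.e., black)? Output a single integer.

(0,0): OLD=19 → NEW=0, ERR=19
(0,1): OLD=2277/16 → NEW=255, ERR=-1803/16
(0,2): OLD=47283/256 → NEW=255, ERR=-17997/256
(0,3): OLD=512997/4096 → NEW=0, ERR=512997/4096
(0,4): OLD=18926403/65536 → NEW=255, ERR=2214723/65536
(0,5): OLD=126652117/1048576 → NEW=0, ERR=126652117/1048576
(1,0): OLD=-817/256 → NEW=0, ERR=-817/256
(1,1): OLD=181033/2048 → NEW=0, ERR=181033/2048
(1,2): OLD=10626269/65536 → NEW=255, ERR=-6085411/65536
(1,3): OLD=60412825/262144 → NEW=255, ERR=-6433895/262144
(1,4): OLD=2605464363/16777216 → NEW=255, ERR=-1672725717/16777216
(1,5): OLD=64488309693/268435456 → NEW=255, ERR=-3962731587/268435456
(2,0): OLD=8669651/32768 → NEW=255, ERR=313811/32768
(2,1): OLD=79904961/1048576 → NEW=0, ERR=79904961/1048576
(2,2): OLD=2520680323/16777216 → NEW=255, ERR=-1757509757/16777216
(2,3): OLD=22951485739/134217728 → NEW=255, ERR=-11274034901/134217728
(2,4): OLD=505912737025/4294967296 → NEW=0, ERR=505912737025/4294967296
(2,5): OLD=9461942092055/68719476736 → NEW=255, ERR=-8061524475625/68719476736
(3,0): OLD=1195894307/16777216 → NEW=0, ERR=1195894307/16777216
(3,1): OLD=36903936487/134217728 → NEW=255, ERR=2678415847/134217728
(3,2): OLD=39736536805/1073741824 → NEW=0, ERR=39736536805/1073741824
(3,3): OLD=2506896938479/68719476736 → NEW=0, ERR=2506896938479/68719476736
(3,4): OLD=23927813767567/549755813888 → NEW=0, ERR=23927813767567/549755813888
(3,5): OLD=965321710352129/8796093022208 → NEW=0, ERR=965321710352129/8796093022208
(4,0): OLD=152507783981/2147483648 → NEW=0, ERR=152507783981/2147483648
(4,1): OLD=3253869412681/34359738368 → NEW=0, ERR=3253869412681/34359738368
(4,2): OLD=188108182339595/1099511627776 → NEW=255, ERR=-92267282743285/1099511627776
(4,3): OLD=284295639545943/17592186044416 → NEW=0, ERR=284295639545943/17592186044416
(4,4): OLD=27170389323660487/281474976710656 → NEW=0, ERR=27170389323660487/281474976710656
(4,5): OLD=1262118764672428049/4503599627370496 → NEW=255, ERR=113700859692951569/4503599627370496
(5,0): OLD=85733905367531/549755813888 → NEW=255, ERR=-54453827173909/549755813888
(5,1): OLD=403972592894619/17592186044416 → NEW=0, ERR=403972592894619/17592186044416
(5,2): OLD=15026720466872409/140737488355328 → NEW=0, ERR=15026720466872409/140737488355328
(5,3): OLD=944030427257311587/4503599627370496 → NEW=255, ERR=-204387477722164893/4503599627370496
(5,4): OLD=1288514438432143587/9007199254740992 → NEW=255, ERR=-1008321371526809373/9007199254740992
(5,5): OLD=16277259289825654719/144115188075855872 → NEW=0, ERR=16277259289825654719/144115188075855872
(6,0): OLD=42320376308644529/281474976710656 → NEW=255, ERR=-29455742752572751/281474976710656
(6,1): OLD=86565955056055133/4503599627370496 → NEW=0, ERR=86565955056055133/4503599627370496
(6,2): OLD=4480204158705769365/18014398509481984 → NEW=255, ERR=-113467461212136555/18014398509481984
(6,3): OLD=45755241676495789729/288230376151711744 → NEW=255, ERR=-27743504242190704991/288230376151711744
(6,4): OLD=586820407452605090689/4611686018427387904 → NEW=0, ERR=586820407452605090689/4611686018427387904
(6,5): OLD=16821168382775315721703/73786976294838206464 → NEW=255, ERR=-1994510572408426926617/73786976294838206464
Output grid:
  Row 0: .##.#.  (3 black, running=3)
  Row 1: ..####  (2 black, running=5)
  Row 2: #.##.#  (2 black, running=7)
  Row 3: .#....  (5 black, running=12)
  Row 4: ..#..#  (4 black, running=16)
  Row 5: #..##.  (3 black, running=19)
  Row 6: #.##.#  (2 black, running=21)

Answer: 21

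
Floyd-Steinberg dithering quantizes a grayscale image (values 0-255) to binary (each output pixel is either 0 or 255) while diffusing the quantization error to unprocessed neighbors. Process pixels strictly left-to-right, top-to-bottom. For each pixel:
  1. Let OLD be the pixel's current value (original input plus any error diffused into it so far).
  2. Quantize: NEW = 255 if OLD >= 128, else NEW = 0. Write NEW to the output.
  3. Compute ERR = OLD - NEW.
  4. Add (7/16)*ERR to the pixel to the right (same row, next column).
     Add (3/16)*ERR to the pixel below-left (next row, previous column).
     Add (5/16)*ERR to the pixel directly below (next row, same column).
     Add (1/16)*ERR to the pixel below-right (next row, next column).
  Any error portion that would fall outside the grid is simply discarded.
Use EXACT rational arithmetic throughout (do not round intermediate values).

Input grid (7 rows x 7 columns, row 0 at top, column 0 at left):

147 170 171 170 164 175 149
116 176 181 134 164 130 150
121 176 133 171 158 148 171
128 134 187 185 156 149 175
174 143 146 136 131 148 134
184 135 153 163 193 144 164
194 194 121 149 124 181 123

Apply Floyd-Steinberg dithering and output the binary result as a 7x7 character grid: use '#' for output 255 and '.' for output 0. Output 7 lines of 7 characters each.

Answer: #.##.##
.##.#.#
#.##.#.
.#.##.#
##.#.##
#.###.#
##..##.

Derivation:
(0,0): OLD=147 → NEW=255, ERR=-108
(0,1): OLD=491/4 → NEW=0, ERR=491/4
(0,2): OLD=14381/64 → NEW=255, ERR=-1939/64
(0,3): OLD=160507/1024 → NEW=255, ERR=-100613/1024
(0,4): OLD=1982685/16384 → NEW=0, ERR=1982685/16384
(0,5): OLD=59753995/262144 → NEW=255, ERR=-7092725/262144
(0,6): OLD=575302221/4194304 → NEW=255, ERR=-494245299/4194304
(1,0): OLD=6737/64 → NEW=0, ERR=6737/64
(1,1): OLD=126967/512 → NEW=255, ERR=-3593/512
(1,2): OLD=2583939/16384 → NEW=255, ERR=-1593981/16384
(1,3): OLD=5343015/65536 → NEW=0, ERR=5343015/65536
(1,4): OLD=949049973/4194304 → NEW=255, ERR=-120497547/4194304
(1,5): OLD=3169041477/33554432 → NEW=0, ERR=3169041477/33554432
(1,6): OLD=82036246379/536870912 → NEW=255, ERR=-54865836181/536870912
(2,0): OLD=1249933/8192 → NEW=255, ERR=-839027/8192
(2,1): OLD=30758815/262144 → NEW=0, ERR=30758815/262144
(2,2): OLD=707912221/4194304 → NEW=255, ERR=-361635299/4194304
(2,3): OLD=4942190837/33554432 → NEW=255, ERR=-3614189323/33554432
(2,4): OLD=33474562533/268435456 → NEW=0, ERR=33474562533/268435456
(2,5): OLD=1813456318679/8589934592 → NEW=255, ERR=-376977002281/8589934592
(2,6): OLD=17285229751377/137438953472 → NEW=0, ERR=17285229751377/137438953472
(3,0): OLD=494903037/4194304 → NEW=0, ERR=494903037/4194304
(3,1): OLD=6701563257/33554432 → NEW=255, ERR=-1854816903/33554432
(3,2): OLD=33020145307/268435456 → NEW=0, ERR=33020145307/268435456
(3,3): OLD=239605355613/1073741824 → NEW=255, ERR=-34198809507/1073741824
(3,4): OLD=22825109940989/137438953472 → NEW=255, ERR=-12221823194371/137438953472
(3,5): OLD=140469103902599/1099511627776 → NEW=0, ERR=140469103902599/1099511627776
(3,6): OLD=4705072418854105/17592186044416 → NEW=255, ERR=219064977528025/17592186044416
(4,0): OLD=107647209459/536870912 → NEW=255, ERR=-29254873101/536870912
(4,1): OLD=1136659643287/8589934592 → NEW=255, ERR=-1053773677673/8589934592
(4,2): OLD=16677290156985/137438953472 → NEW=0, ERR=16677290156985/137438953472
(4,3): OLD=187080900291779/1099511627776 → NEW=255, ERR=-93294564791101/1099511627776
(4,4): OLD=774514610639289/8796093022208 → NEW=0, ERR=774514610639289/8796093022208
(4,5): OLD=62831830978039641/281474976710656 → NEW=255, ERR=-8944288083177639/281474976710656
(4,6): OLD=594357622286710335/4503599627370496 → NEW=255, ERR=-554060282692766145/4503599627370496
(5,0): OLD=19787056557749/137438953472 → NEW=255, ERR=-15259876577611/137438953472
(5,1): OLD=74144866099751/1099511627776 → NEW=0, ERR=74144866099751/1099511627776
(5,2): OLD=1731471704328929/8796093022208 → NEW=255, ERR=-511532016334111/8796093022208
(5,3): OLD=9509297148950277/70368744177664 → NEW=255, ERR=-8434732616354043/70368744177664
(5,4): OLD=706228279690823991/4503599627370496 → NEW=255, ERR=-442189625288652489/4503599627370496
(5,5): OLD=2649896875177930887/36028797018963968 → NEW=0, ERR=2649896875177930887/36028797018963968
(5,6): OLD=89781561321649584649/576460752303423488 → NEW=255, ERR=-57215930515723404791/576460752303423488
(6,0): OLD=3024923627811517/17592186044416 → NEW=255, ERR=-1461083813514563/17592186044416
(6,1): OLD=45287691775306529/281474976710656 → NEW=255, ERR=-26488427285910751/281474976710656
(6,2): OLD=195435735622284739/4503599627370496 → NEW=0, ERR=195435735622284739/4503599627370496
(6,3): OLD=3908521977772469789/36028797018963968 → NEW=0, ERR=3908521977772469789/36028797018963968
(6,4): OLD=10598038705555778015/72057594037927936 → NEW=255, ERR=-7776647774115845665/72057594037927936
(6,5): OLD=1217681749750343802003/9223372036854775808 → NEW=255, ERR=-1134278119647624029037/9223372036854775808
(6,6): OLD=6312748489784508510677/147573952589676412928 → NEW=0, ERR=6312748489784508510677/147573952589676412928
Row 0: #.##.##
Row 1: .##.#.#
Row 2: #.##.#.
Row 3: .#.##.#
Row 4: ##.#.##
Row 5: #.###.#
Row 6: ##..##.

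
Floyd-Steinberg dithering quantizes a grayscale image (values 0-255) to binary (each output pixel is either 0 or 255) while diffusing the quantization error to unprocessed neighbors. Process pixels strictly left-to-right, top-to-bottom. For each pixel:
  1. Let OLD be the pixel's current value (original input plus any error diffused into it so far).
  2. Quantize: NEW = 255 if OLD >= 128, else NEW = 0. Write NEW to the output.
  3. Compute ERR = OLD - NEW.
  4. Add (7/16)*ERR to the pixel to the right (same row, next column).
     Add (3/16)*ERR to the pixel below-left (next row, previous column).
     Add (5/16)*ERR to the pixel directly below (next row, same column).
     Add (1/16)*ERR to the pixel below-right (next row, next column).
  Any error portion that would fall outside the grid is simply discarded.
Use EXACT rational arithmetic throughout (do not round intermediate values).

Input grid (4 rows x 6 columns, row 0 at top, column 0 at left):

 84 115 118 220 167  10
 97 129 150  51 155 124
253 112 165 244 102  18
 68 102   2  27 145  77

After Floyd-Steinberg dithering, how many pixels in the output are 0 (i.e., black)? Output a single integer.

Answer: 14

Derivation:
(0,0): OLD=84 → NEW=0, ERR=84
(0,1): OLD=607/4 → NEW=255, ERR=-413/4
(0,2): OLD=4661/64 → NEW=0, ERR=4661/64
(0,3): OLD=257907/1024 → NEW=255, ERR=-3213/1024
(0,4): OLD=2713637/16384 → NEW=255, ERR=-1464283/16384
(0,5): OLD=-7628541/262144 → NEW=0, ERR=-7628541/262144
(1,0): OLD=6649/64 → NEW=0, ERR=6649/64
(1,1): OLD=82479/512 → NEW=255, ERR=-48081/512
(1,2): OLD=2041979/16384 → NEW=0, ERR=2041979/16384
(1,3): OLD=6051631/65536 → NEW=0, ERR=6051631/65536
(1,4): OLD=678711997/4194304 → NEW=255, ERR=-390835523/4194304
(1,5): OLD=4600510747/67108864 → NEW=0, ERR=4600510747/67108864
(2,0): OLD=2194293/8192 → NEW=255, ERR=105333/8192
(2,1): OLD=30969911/262144 → NEW=0, ERR=30969911/262144
(2,2): OLD=1120209957/4194304 → NEW=255, ERR=50662437/4194304
(2,3): OLD=9007980925/33554432 → NEW=255, ERR=451600765/33554432
(2,4): OLD=104575637303/1073741824 → NEW=0, ERR=104575637303/1073741824
(2,5): OLD=1309254072305/17179869184 → NEW=0, ERR=1309254072305/17179869184
(3,0): OLD=394975685/4194304 → NEW=0, ERR=394975685/4194304
(3,1): OLD=6146722305/33554432 → NEW=255, ERR=-2409657855/33554432
(3,2): OLD=-4224207389/268435456 → NEW=0, ERR=-4224207389/268435456
(3,3): OLD=744531279257/17179869184 → NEW=0, ERR=744531279257/17179869184
(3,4): OLD=28797024127257/137438953472 → NEW=255, ERR=-6249909008103/137438953472
(3,5): OLD=191331272087767/2199023255552 → NEW=0, ERR=191331272087767/2199023255552
Output grid:
  Row 0: .#.##.  (3 black, running=3)
  Row 1: .#..#.  (4 black, running=7)
  Row 2: #.##..  (3 black, running=10)
  Row 3: .#..#.  (4 black, running=14)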